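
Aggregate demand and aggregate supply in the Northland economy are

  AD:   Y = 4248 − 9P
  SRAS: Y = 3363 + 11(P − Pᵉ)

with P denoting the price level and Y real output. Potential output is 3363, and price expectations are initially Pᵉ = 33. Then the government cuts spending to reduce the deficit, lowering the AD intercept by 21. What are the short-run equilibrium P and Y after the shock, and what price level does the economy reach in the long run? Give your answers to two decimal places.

AD shifts left: new AD is Y = 4227 − 9P. With Pᵉ = 33, SRAS is Y = 3000 + 11P.
Short run: 4227 − 9P = 3000 + 11P gives 1227 = 20P, so P = 61.35 and Y = 4227 − 9P = 3674.85.
Y = 3674.85 is above potential 3363; expectations adjust and SRAS shifts left until Y = 3363.
Long run: on the new AD curve, 3363 = 4227 − 9P gives P = 96.00.

Short run: P = 61.35, Y = 3674.85. Long run: P = 96.00.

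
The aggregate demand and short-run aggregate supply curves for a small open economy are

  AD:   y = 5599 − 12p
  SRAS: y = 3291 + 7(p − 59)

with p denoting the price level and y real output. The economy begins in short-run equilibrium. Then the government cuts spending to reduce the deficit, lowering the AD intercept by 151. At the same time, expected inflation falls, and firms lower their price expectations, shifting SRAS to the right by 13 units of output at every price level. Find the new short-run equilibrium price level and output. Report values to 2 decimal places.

p = 134.58, y = 3833.05

After both shocks: AD is y = 5448 − 12p and SRAS is y = 2891 + 7p.
Setting them equal: 2557 = 19p, so p = 134.58.
Substituting into AD, y = 3833.05.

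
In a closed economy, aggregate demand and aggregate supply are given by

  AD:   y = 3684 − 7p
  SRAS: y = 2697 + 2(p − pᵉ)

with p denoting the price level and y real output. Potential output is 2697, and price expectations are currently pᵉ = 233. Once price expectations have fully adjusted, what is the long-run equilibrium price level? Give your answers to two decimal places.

Short run: with pᵉ = 233, SRAS is y = 2231 + 2p. Setting AD = SRAS gives 1453 = 9p, so p = 161.44 and y = 3684 − 7p = 2553.89.
Output 2553.89 is below potential 2697, so over time expected prices fall and SRAS shifts right until y returns to 2697.
Long run: y = 2697 on the AD curve gives 2697 = 3684 − 7p, so p = 141.00.

Long-run p = 141.00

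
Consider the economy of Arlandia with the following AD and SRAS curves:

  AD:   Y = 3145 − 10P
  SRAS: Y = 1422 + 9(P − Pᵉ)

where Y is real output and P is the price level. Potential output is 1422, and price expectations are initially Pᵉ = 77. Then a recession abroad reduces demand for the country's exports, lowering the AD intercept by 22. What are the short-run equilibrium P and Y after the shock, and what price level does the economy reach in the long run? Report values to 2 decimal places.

AD shifts left: new AD is Y = 3123 − 10P. With Pᵉ = 77, SRAS is Y = 729 + 9P.
Short run: 3123 − 10P = 729 + 9P gives 2394 = 19P, so P = 126.00 and Y = 3123 − 10P = 1863.00.
Y = 1863.00 is above potential 1422; expectations adjust and SRAS shifts left until Y = 1422.
Long run: on the new AD curve, 1422 = 3123 − 10P gives P = 170.10.

Short run: P = 126.00, Y = 1863.00. Long run: P = 170.10.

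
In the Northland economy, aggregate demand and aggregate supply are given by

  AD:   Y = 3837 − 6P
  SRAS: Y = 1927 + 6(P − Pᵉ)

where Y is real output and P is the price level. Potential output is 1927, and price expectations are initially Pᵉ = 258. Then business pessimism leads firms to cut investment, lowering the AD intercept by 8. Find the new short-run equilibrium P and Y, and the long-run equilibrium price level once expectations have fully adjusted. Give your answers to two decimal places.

AD shifts left: new AD is Y = 3829 − 6P. With Pᵉ = 258, SRAS is Y = 379 + 6P.
Short run: 3829 − 6P = 379 + 6P gives 3450 = 12P, so P = 287.50 and Y = 3829 − 6P = 2104.00.
Y = 2104.00 is above potential 1927; expectations adjust and SRAS shifts left until Y = 1927.
Long run: on the new AD curve, 1927 = 3829 − 6P gives P = 317.00.

Short run: P = 287.50, Y = 2104.00. Long run: P = 317.00.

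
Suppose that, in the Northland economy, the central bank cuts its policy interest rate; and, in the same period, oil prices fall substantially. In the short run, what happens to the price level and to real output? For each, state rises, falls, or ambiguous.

The first event is a positive demand shock: AD shifts right, which by itself pushes P up and Y up.
The second is a favourable supply shock: SRAS shifts right, which by itself pushes P down and Y up.
The two shocks push P in opposite directions, so the effect on P is ambiguous. Both shocks push Y up, so Y rises.

Price level: ambiguous; output: rises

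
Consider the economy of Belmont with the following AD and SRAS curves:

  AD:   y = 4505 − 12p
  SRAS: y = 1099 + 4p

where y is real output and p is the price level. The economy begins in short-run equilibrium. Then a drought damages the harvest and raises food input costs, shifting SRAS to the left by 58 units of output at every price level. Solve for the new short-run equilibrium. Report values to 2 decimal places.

This is a negative supply shock: SRAS shifts left.
New SRAS: y = 1041 + 4p.
Set AD = SRAS: 4505 − 12p = 1041 + 4p, so 3464 = 16p and p = 216.50.
Substituting into AD, y = 1907.00.

p = 216.50, y = 1907.00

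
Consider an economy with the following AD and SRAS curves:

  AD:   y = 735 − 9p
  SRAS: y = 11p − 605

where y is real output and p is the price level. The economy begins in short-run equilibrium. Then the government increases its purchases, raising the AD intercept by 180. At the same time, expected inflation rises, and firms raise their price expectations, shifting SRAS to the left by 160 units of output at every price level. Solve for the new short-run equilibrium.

p = 84, y = 159

After both shocks: AD is y = 915 − 9p and SRAS is y = 11p − 765.
Setting them equal: 1680 = 20p, so p = 84.
y = 915 − 9·84 = 159.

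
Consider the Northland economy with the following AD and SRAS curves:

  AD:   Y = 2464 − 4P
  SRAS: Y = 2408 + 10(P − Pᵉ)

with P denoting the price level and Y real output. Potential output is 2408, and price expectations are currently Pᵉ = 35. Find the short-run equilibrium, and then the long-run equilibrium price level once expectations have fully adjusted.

Short run: P = 29, Y = 2348. Long run: P = 14.

Short run: with Pᵉ = 35, SRAS is Y = 2058 + 10P. Setting AD = SRAS gives 406 = 14P, so P = 29 and Y = 2464 − 4·29 = 2348.
Output 2348 is below potential 2408, so over time expected prices fall and SRAS shifts right until Y returns to 2408.
Long run: Y = 2408 on the AD curve gives 2408 = 2464 − 4P, so P = 14.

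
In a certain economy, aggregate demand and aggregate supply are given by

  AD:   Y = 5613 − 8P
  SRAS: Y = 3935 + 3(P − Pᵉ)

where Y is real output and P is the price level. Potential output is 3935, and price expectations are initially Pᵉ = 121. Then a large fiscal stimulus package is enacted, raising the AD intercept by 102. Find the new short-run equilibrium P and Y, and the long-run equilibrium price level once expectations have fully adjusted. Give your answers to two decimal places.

AD shifts right: new AD is Y = 5715 − 8P. With Pᵉ = 121, SRAS is Y = 3572 + 3P.
Short run: 5715 − 8P = 3572 + 3P gives 2143 = 11P, so P = 194.82 and Y = 5715 − 8P = 4156.45.
Y = 4156.45 is above potential 3935; expectations adjust and SRAS shifts left until Y = 3935.
Long run: on the new AD curve, 3935 = 5715 − 8P gives P = 222.50.

Short run: P = 194.82, Y = 4156.45. Long run: P = 222.50.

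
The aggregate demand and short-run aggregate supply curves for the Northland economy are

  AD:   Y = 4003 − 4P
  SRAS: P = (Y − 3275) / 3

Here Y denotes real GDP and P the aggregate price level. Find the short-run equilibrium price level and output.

Rearrange SRAS to Y = 3275 + 3P.
Set AD = SRAS: 4003 − 4P = 3275 + 3P, so 728 = 7P and P = 104.
Then Y = 4003 − 4·104 = 3587.

P = 104, Y = 3587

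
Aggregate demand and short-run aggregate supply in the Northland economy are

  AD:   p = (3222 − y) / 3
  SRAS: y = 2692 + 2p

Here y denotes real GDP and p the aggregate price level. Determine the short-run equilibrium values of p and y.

p = 106, y = 2904

Rearrange AD to y = 3222 − 3p.
Set AD = SRAS: 3222 − 3p = 2692 + 2p, so 530 = 5p and p = 106.
Then y = 3222 − 3·106 = 2904.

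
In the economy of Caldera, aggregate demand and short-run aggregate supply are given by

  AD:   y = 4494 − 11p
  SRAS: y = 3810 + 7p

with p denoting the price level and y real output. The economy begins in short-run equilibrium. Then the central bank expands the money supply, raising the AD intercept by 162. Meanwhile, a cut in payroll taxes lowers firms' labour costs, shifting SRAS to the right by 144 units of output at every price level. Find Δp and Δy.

After both shocks: AD is y = 4656 − 11p and SRAS is y = 3954 + 7p.
Setting them equal: 702 = 18p, so p = 39.
y = 4656 − 11·39 = 4227.
Initially p = 38, y = 4076, so Δp = +1 and Δy = +151.

Δp = +1, Δy = +151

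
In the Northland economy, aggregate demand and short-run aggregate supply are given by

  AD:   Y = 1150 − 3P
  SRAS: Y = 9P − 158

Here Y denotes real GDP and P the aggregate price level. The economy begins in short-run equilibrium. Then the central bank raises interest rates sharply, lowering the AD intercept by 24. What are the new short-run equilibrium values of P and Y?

P = 107, Y = 805

This is a negative demand shock: AD shifts left.
New AD: Y = 1126 − 3P.
Set AD = SRAS: 1126 − 3P = 9P − 158, so 1284 = 12P and P = 107.
Y = 1126 − 3·107 = 805.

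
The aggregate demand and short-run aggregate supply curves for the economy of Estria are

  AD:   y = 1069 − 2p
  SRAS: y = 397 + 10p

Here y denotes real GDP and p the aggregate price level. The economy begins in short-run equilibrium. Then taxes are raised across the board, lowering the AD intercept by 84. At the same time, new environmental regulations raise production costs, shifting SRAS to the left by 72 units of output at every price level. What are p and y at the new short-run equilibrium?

p = 55, y = 875

After both shocks: AD is y = 985 − 2p and SRAS is y = 325 + 10p.
Setting them equal: 660 = 12p, so p = 55.
y = 985 − 2·55 = 875.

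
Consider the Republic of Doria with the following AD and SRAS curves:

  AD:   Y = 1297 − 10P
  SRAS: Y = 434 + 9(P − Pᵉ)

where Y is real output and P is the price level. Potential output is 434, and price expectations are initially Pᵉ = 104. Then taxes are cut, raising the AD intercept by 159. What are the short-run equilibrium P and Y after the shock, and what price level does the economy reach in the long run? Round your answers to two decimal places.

AD shifts right: new AD is Y = 1456 − 10P. With Pᵉ = 104, SRAS is Y = 9P − 502.
Short run: 1456 − 10P = 9P − 502 gives 1958 = 19P, so P = 103.05 and Y = 1456 − 10P = 425.47.
Y = 425.47 is below potential 434; expectations adjust and SRAS shifts right until Y = 434.
Long run: on the new AD curve, 434 = 1456 − 10P gives P = 102.20.

Short run: P = 103.05, Y = 425.47. Long run: P = 102.20.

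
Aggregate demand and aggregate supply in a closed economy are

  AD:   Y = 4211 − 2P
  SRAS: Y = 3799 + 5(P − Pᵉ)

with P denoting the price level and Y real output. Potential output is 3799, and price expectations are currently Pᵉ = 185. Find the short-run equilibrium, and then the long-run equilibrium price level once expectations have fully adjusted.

Short run: P = 191, Y = 3829. Long run: P = 206.

Short run: with Pᵉ = 185, SRAS is Y = 2874 + 5P. Setting AD = SRAS gives 1337 = 7P, so P = 191 and Y = 4211 − 2·191 = 3829.
Output 3829 is above potential 3799, so over time expected prices rise and SRAS shifts left until Y returns to 3799.
Long run: Y = 3799 on the AD curve gives 3799 = 4211 − 2P, so P = 206.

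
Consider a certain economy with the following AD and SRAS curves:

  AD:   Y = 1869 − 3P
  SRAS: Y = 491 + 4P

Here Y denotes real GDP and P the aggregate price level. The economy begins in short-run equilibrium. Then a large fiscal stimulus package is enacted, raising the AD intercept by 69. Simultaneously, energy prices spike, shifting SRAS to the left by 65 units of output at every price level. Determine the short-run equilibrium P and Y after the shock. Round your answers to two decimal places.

P = 216.00, Y = 1290.00

After both shocks: AD is Y = 1938 − 3P and SRAS is Y = 426 + 4P.
Setting them equal: 1512 = 7P, so P = 216.00.
Substituting into AD, Y = 1290.00.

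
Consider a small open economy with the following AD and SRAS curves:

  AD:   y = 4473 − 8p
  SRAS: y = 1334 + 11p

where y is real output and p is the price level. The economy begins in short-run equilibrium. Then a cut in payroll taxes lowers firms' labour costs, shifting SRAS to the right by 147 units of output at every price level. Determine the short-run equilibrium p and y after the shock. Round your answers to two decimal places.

This is a positive supply shock: SRAS shifts right.
New SRAS: y = 1481 + 11p.
Set AD = SRAS: 4473 − 8p = 1481 + 11p, so 2992 = 19p and p = 157.47.
Substituting into AD, y = 3213.21.

p = 157.47, y = 3213.21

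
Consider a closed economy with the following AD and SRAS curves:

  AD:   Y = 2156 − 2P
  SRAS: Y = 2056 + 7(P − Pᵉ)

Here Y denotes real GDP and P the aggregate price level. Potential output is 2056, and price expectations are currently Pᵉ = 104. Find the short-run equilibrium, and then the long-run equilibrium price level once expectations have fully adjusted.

Short run: P = 92, Y = 1972. Long run: P = 50.

Short run: with Pᵉ = 104, SRAS is Y = 1328 + 7P. Setting AD = SRAS gives 828 = 9P, so P = 92 and Y = 2156 − 2·92 = 1972.
Output 1972 is below potential 2056, so over time expected prices fall and SRAS shifts right until Y returns to 2056.
Long run: Y = 2056 on the AD curve gives 2056 = 2156 − 2P, so P = 50.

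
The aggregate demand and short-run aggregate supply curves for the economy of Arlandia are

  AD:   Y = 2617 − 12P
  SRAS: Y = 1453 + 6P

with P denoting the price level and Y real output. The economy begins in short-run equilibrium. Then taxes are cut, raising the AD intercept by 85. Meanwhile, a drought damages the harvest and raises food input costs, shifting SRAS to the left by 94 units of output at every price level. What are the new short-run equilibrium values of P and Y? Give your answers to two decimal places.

After both shocks: AD is Y = 2702 − 12P and SRAS is Y = 1359 + 6P.
Setting them equal: 1343 = 18P, so P = 74.61.
Substituting into AD, Y = 1806.67.

P = 74.61, Y = 1806.67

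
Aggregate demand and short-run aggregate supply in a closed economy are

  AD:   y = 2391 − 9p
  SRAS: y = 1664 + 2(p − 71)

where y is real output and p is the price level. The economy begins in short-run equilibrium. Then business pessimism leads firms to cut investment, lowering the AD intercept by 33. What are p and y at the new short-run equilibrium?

p = 76, y = 1674

This is a negative demand shock: AD shifts left.
New AD: y = 2358 − 9p.
SRAS can be written y = 1522 + 2p.
Set AD = SRAS: 2358 − 9p = 1522 + 2p, so 836 = 11p and p = 76.
y = 2358 − 9·76 = 1674.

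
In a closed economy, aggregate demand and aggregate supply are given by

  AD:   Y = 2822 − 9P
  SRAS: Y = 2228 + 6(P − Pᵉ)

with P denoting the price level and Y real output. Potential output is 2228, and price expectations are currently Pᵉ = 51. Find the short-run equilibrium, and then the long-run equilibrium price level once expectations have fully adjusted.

Short run: P = 60, Y = 2282. Long run: P = 66.

Short run: with Pᵉ = 51, SRAS is Y = 1922 + 6P. Setting AD = SRAS gives 900 = 15P, so P = 60 and Y = 2822 − 9·60 = 2282.
Output 2282 is above potential 2228, so over time expected prices rise and SRAS shifts left until Y returns to 2228.
Long run: Y = 2228 on the AD curve gives 2228 = 2822 − 9P, so P = 66.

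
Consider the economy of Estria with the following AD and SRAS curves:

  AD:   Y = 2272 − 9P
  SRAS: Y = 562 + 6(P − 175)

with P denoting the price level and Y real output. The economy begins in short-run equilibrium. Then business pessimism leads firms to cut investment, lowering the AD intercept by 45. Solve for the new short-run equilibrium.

This is a negative demand shock: AD shifts left.
New AD: Y = 2227 − 9P.
SRAS can be written Y = 6P − 488.
Set AD = SRAS: 2227 − 9P = 6P − 488, so 2715 = 15P and P = 181.
Y = 2227 − 9·181 = 598.

P = 181, Y = 598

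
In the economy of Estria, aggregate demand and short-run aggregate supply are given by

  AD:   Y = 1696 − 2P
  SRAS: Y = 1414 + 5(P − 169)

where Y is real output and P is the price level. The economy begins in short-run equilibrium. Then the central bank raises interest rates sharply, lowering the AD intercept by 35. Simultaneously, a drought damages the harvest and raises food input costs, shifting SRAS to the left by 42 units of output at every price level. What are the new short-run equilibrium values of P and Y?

After both shocks: AD is Y = 1661 − 2P and SRAS is Y = 527 + 5P.
Setting them equal: 1134 = 7P, so P = 162.
Y = 1661 − 2·162 = 1337.

P = 162, Y = 1337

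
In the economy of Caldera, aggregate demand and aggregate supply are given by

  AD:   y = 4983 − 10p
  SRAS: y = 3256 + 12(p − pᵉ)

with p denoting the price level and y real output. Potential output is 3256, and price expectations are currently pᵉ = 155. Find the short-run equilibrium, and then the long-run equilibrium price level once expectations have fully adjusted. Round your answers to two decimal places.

Short run: with pᵉ = 155, SRAS is y = 1396 + 12p. Setting AD = SRAS gives 3587 = 22p, so p = 163.05 and y = 4983 − 10p = 3352.55.
Output 3352.55 is above potential 3256, so over time expected prices rise and SRAS shifts left until y returns to 3256.
Long run: y = 3256 on the AD curve gives 3256 = 4983 − 10p, so p = 172.70.

Short run: p = 163.05, y = 3352.55. Long run: p = 172.70.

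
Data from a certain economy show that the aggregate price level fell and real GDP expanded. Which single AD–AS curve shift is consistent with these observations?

SRAS shifted right

P fell and Y rose. An AD shift moves P and Y in the same direction; an SRAS shift moves them in opposite directions.
Here P and Y moved in opposite directions, so the SRAS curve shifted.
Since Y rose, SRAS shifted right.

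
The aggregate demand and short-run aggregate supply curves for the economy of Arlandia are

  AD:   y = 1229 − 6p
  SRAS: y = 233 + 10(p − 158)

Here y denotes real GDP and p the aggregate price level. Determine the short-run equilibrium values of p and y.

Write SRAS as y = 233 + 10p − 1580 = 10p − 1347.
Set AD = SRAS: 1229 − 6p = 10p − 1347, so 2576 = 16p and p = 161.
Then y = 1229 − 6·161 = 263.

p = 161, y = 263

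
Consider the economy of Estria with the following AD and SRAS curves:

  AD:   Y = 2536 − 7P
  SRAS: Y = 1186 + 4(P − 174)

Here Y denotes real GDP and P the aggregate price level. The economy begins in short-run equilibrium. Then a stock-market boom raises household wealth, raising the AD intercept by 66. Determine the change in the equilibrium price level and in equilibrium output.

This is a positive demand shock: AD shifts right.
New AD: Y = 2602 − 7P.
SRAS can be written Y = 490 + 4P.
Set AD = SRAS: 2602 − 7P = 490 + 4P, so 2112 = 11P and P = 192.
Y = 2602 − 7·192 = 1258.
Initially P = 186, Y = 1234, so ΔP = +6 and ΔY = +24.

ΔP = +6, ΔY = +24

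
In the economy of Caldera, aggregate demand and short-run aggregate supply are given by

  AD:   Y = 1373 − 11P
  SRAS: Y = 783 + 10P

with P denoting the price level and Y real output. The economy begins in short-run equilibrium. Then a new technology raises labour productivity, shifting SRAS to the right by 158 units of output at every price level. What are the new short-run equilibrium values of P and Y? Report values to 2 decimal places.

P = 20.57, Y = 1146.71

This is a positive supply shock: SRAS shifts right.
New SRAS: Y = 941 + 10P.
Set AD = SRAS: 1373 − 11P = 941 + 10P, so 432 = 21P and P = 20.57.
Substituting into AD, Y = 1146.71.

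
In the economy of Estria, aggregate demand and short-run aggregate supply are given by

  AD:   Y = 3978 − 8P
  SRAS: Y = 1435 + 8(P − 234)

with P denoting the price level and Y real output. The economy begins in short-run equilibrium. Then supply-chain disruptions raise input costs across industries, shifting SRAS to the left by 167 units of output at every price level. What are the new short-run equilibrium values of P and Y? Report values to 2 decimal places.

P = 286.38, Y = 1687.00

This is a negative supply shock: SRAS shifts left.
New SRAS: Y = 8P − 604.
Set AD = SRAS: 3978 − 8P = 8P − 604, so 4582 = 16P and P = 286.38.
Substituting into AD, Y = 1687.00.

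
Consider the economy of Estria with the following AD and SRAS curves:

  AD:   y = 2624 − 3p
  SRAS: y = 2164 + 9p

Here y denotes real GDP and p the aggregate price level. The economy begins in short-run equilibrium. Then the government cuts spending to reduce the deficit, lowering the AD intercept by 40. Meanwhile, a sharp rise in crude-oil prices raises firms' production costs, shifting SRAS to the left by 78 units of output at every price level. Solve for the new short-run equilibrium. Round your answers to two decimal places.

p = 41.50, y = 2459.50

After both shocks: AD is y = 2584 − 3p and SRAS is y = 2086 + 9p.
Setting them equal: 498 = 12p, so p = 41.50.
Substituting into AD, y = 2459.50.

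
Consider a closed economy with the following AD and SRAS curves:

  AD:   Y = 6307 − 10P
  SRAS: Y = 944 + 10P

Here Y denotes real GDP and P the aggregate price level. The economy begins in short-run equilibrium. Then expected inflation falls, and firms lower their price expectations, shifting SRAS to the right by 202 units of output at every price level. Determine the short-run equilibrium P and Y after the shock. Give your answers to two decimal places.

This is a positive supply shock: SRAS shifts right.
New SRAS: Y = 1146 + 10P.
Set AD = SRAS: 6307 − 10P = 1146 + 10P, so 5161 = 20P and P = 258.05.
Substituting into AD, Y = 3726.50.

P = 258.05, Y = 3726.50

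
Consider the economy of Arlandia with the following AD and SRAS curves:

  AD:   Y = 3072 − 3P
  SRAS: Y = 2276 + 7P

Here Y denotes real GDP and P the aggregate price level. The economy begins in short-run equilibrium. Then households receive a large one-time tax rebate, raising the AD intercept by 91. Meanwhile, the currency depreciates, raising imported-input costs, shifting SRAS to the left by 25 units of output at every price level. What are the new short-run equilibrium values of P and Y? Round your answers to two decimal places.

P = 91.20, Y = 2889.40

After both shocks: AD is Y = 3163 − 3P and SRAS is Y = 2251 + 7P.
Setting them equal: 912 = 10P, so P = 91.20.
Substituting into AD, Y = 2889.40.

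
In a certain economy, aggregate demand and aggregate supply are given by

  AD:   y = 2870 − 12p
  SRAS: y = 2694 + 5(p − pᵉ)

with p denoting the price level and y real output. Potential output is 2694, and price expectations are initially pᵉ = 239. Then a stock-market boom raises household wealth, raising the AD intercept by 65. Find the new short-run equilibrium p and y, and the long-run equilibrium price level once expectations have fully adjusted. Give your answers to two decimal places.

Short run: p = 84.47, y = 1921.35. Long run: p = 20.08.

AD shifts right: new AD is y = 2935 − 12p. With pᵉ = 239, SRAS is y = 1499 + 5p.
Short run: 2935 − 12p = 1499 + 5p gives 1436 = 17p, so p = 84.47 and y = 2935 − 12p = 1921.35.
y = 1921.35 is below potential 2694; expectations adjust and SRAS shifts right until y = 2694.
Long run: on the new AD curve, 2694 = 2935 − 12p gives p = 20.08.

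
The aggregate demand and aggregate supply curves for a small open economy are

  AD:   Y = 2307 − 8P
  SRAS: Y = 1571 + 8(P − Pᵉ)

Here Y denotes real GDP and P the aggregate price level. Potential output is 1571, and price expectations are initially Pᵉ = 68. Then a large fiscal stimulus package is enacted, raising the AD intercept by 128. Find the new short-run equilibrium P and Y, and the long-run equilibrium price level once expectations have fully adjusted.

AD shifts right: new AD is Y = 2435 − 8P. With Pᵉ = 68, SRAS is Y = 1027 + 8P.
Short run: 2435 − 8P = 1027 + 8P gives 1408 = 16P, so P = 88 and Y = 2435 − 8·88 = 1731.
Y = 1731 is above potential 1571; expectations adjust and SRAS shifts left until Y = 1571.
Long run: on the new AD curve, 1571 = 2435 − 8P gives P = 108.

Short run: P = 88, Y = 1731. Long run: P = 108.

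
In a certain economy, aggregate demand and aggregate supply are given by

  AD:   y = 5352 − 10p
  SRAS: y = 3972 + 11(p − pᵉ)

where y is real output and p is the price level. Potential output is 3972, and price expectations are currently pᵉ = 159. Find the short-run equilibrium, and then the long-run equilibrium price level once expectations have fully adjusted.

Short run: with pᵉ = 159, SRAS is y = 2223 + 11p. Setting AD = SRAS gives 3129 = 21p, so p = 149 and y = 5352 − 10·149 = 3862.
Output 3862 is below potential 3972, so over time expected prices fall and SRAS shifts right until y returns to 3972.
Long run: y = 3972 on the AD curve gives 3972 = 5352 − 10p, so p = 138.

Short run: p = 149, y = 3862. Long run: p = 138.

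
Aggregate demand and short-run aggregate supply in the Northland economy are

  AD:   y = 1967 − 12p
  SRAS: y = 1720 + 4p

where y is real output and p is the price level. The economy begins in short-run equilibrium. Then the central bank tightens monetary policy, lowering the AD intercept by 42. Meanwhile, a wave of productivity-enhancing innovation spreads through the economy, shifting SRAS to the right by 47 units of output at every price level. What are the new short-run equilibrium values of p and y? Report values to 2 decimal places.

p = 9.88, y = 1806.50

After both shocks: AD is y = 1925 − 12p and SRAS is y = 1767 + 4p.
Setting them equal: 158 = 16p, so p = 9.88.
Substituting into AD, y = 1806.50.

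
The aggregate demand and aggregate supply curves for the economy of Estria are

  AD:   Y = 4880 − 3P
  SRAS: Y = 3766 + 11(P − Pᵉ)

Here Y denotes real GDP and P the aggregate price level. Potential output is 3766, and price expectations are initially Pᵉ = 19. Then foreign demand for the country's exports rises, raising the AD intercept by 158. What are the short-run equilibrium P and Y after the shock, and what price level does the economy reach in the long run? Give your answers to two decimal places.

Short run: P = 105.79, Y = 4720.64. Long run: P = 424.00.

AD shifts right: new AD is Y = 5038 − 3P. With Pᵉ = 19, SRAS is Y = 3557 + 11P.
Short run: 5038 − 3P = 3557 + 11P gives 1481 = 14P, so P = 105.79 and Y = 5038 − 3P = 4720.64.
Y = 4720.64 is above potential 3766; expectations adjust and SRAS shifts left until Y = 3766.
Long run: on the new AD curve, 3766 = 5038 − 3P gives P = 424.00.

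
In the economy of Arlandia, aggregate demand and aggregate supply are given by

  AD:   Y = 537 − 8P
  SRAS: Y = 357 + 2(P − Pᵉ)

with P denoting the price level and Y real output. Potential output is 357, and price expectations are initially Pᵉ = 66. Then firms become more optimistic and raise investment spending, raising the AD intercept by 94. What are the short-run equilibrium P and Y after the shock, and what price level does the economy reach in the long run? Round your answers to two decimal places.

AD shifts right: new AD is Y = 631 − 8P. With Pᵉ = 66, SRAS is Y = 225 + 2P.
Short run: 631 − 8P = 225 + 2P gives 406 = 10P, so P = 40.60 and Y = 631 − 8P = 306.20.
Y = 306.20 is below potential 357; expectations adjust and SRAS shifts right until Y = 357.
Long run: on the new AD curve, 357 = 631 − 8P gives P = 34.25.

Short run: P = 40.60, Y = 306.20. Long run: P = 34.25.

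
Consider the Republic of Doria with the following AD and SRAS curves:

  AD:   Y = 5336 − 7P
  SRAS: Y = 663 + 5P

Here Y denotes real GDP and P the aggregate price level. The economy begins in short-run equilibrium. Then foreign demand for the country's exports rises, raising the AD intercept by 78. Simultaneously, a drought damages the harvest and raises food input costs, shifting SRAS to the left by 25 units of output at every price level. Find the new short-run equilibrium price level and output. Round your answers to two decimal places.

After both shocks: AD is Y = 5414 − 7P and SRAS is Y = 638 + 5P.
Setting them equal: 4776 = 12P, so P = 398.00.
Substituting into AD, Y = 2628.00.

P = 398.00, Y = 2628.00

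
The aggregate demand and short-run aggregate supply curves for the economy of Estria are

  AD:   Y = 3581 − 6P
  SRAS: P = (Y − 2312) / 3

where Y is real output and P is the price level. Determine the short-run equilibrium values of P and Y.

Rearrange SRAS to Y = 2312 + 3P.
Set AD = SRAS: 3581 − 6P = 2312 + 3P, so 1269 = 9P and P = 141.
Then Y = 3581 − 6·141 = 2735.

P = 141, Y = 2735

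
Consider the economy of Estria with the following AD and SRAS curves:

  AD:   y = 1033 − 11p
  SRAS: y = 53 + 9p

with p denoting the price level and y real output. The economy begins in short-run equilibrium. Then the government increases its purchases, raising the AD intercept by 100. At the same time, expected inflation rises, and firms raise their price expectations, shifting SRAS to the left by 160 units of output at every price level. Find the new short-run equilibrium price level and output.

After both shocks: AD is y = 1133 − 11p and SRAS is y = 9p − 107.
Setting them equal: 1240 = 20p, so p = 62.
y = 1133 − 11·62 = 451.

p = 62, y = 451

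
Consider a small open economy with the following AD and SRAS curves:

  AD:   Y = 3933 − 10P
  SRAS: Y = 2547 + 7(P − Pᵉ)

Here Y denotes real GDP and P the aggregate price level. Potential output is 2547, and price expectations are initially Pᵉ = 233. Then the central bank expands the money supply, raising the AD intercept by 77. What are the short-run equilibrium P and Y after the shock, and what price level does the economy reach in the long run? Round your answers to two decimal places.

AD shifts right: new AD is Y = 4010 − 10P. With Pᵉ = 233, SRAS is Y = 916 + 7P.
Short run: 4010 − 10P = 916 + 7P gives 3094 = 17P, so P = 182.00 and Y = 4010 − 10P = 2190.00.
Y = 2190.00 is below potential 2547; expectations adjust and SRAS shifts right until Y = 2547.
Long run: on the new AD curve, 2547 = 4010 − 10P gives P = 146.30.

Short run: P = 182.00, Y = 2190.00. Long run: P = 146.30.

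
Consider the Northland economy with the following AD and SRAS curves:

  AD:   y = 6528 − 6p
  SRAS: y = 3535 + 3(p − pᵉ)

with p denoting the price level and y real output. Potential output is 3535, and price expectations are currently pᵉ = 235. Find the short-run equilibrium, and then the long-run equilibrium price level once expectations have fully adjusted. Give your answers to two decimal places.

Short run: p = 410.89, y = 4062.67. Long run: p = 498.83.

Short run: with pᵉ = 235, SRAS is y = 2830 + 3p. Setting AD = SRAS gives 3698 = 9p, so p = 410.89 and y = 6528 − 6p = 4062.67.
Output 4062.67 is above potential 3535, so over time expected prices rise and SRAS shifts left until y returns to 3535.
Long run: y = 3535 on the AD curve gives 3535 = 6528 − 6p, so p = 498.83.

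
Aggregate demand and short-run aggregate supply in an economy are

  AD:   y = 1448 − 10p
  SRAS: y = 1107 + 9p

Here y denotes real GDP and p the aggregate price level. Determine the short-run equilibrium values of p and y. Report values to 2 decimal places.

Set AD = SRAS: 1448 − 10p = 1107 + 9p, so 341 = 19p and p = 17.95.
Substituting into AD, y = 1448 − 10p = 1268.53.

p = 17.95, y = 1268.53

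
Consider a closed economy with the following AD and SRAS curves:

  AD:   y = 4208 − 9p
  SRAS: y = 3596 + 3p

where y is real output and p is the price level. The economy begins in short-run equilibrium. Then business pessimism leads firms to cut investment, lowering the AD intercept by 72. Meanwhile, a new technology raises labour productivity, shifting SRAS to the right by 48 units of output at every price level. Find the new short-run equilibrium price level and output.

After both shocks: AD is y = 4136 − 9p and SRAS is y = 3644 + 3p.
Setting them equal: 492 = 12p, so p = 41.
y = 4136 − 9·41 = 3767.

p = 41, y = 3767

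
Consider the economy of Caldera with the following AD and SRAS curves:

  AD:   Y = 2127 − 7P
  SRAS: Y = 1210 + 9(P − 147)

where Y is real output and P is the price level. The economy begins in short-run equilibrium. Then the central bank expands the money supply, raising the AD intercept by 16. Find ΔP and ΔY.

ΔP = +1, ΔY = +9

This is a positive demand shock: AD shifts right.
New AD: Y = 2143 − 7P.
SRAS can be written Y = 9P − 113.
Set AD = SRAS: 2143 − 7P = 9P − 113, so 2256 = 16P and P = 141.
Y = 2143 − 7·141 = 1156.
Initially P = 140, Y = 1147, so ΔP = +1 and ΔY = +9.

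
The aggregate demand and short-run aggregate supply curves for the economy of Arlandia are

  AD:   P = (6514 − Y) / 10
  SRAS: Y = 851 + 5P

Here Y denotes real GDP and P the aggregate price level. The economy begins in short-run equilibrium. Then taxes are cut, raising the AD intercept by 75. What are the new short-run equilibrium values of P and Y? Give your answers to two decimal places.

This is a positive demand shock: AD shifts right.
New AD: Y = 6589 − 10P.
Set AD = SRAS: 6589 − 10P = 851 + 5P, so 5738 = 15P and P = 382.53.
Substituting into AD, Y = 2763.67.

P = 382.53, Y = 2763.67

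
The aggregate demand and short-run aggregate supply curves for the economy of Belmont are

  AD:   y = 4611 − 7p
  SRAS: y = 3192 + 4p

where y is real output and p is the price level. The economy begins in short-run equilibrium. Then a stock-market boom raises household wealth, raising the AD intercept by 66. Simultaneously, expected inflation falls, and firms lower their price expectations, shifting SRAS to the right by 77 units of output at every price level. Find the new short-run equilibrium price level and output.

After both shocks: AD is y = 4677 − 7p and SRAS is y = 3269 + 4p.
Setting them equal: 1408 = 11p, so p = 128.
y = 4677 − 7·128 = 3781.

p = 128, y = 3781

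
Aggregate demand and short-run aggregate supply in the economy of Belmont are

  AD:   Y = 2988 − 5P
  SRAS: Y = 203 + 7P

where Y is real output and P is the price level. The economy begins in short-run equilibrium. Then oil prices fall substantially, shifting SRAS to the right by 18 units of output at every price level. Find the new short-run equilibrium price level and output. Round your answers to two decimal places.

P = 230.58, Y = 1835.08

This is a positive supply shock: SRAS shifts right.
New SRAS: Y = 221 + 7P.
Set AD = SRAS: 2988 − 5P = 221 + 7P, so 2767 = 12P and P = 230.58.
Substituting into AD, Y = 1835.08.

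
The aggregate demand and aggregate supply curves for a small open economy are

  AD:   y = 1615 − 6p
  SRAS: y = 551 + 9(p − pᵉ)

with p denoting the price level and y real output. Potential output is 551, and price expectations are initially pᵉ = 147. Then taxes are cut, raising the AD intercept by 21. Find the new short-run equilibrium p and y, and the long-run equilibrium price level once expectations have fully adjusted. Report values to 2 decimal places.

AD shifts right: new AD is y = 1636 − 6p. With pᵉ = 147, SRAS is y = 9p − 772.
Short run: 1636 − 6p = 9p − 772 gives 2408 = 15p, so p = 160.53 and y = 1636 − 6p = 672.80.
y = 672.80 is above potential 551; expectations adjust and SRAS shifts left until y = 551.
Long run: on the new AD curve, 551 = 1636 − 6p gives p = 180.83.

Short run: p = 160.53, y = 672.80. Long run: p = 180.83.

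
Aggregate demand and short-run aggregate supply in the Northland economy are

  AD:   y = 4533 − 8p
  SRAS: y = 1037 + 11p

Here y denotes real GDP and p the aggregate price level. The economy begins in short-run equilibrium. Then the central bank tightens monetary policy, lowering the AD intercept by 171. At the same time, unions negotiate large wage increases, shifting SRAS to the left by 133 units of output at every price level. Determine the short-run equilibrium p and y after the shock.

After both shocks: AD is y = 4362 − 8p and SRAS is y = 904 + 11p.
Setting them equal: 3458 = 19p, so p = 182.
y = 4362 − 8·182 = 2906.

p = 182, y = 2906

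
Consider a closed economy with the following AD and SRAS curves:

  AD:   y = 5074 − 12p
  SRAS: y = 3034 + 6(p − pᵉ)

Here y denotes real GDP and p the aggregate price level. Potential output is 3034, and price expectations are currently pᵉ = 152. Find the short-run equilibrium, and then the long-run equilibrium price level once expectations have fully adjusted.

Short run: with pᵉ = 152, SRAS is y = 2122 + 6p. Setting AD = SRAS gives 2952 = 18p, so p = 164 and y = 5074 − 12·164 = 3106.
Output 3106 is above potential 3034, so over time expected prices rise and SRAS shifts left until y returns to 3034.
Long run: y = 3034 on the AD curve gives 3034 = 5074 − 12p, so p = 170.

Short run: p = 164, y = 3106. Long run: p = 170.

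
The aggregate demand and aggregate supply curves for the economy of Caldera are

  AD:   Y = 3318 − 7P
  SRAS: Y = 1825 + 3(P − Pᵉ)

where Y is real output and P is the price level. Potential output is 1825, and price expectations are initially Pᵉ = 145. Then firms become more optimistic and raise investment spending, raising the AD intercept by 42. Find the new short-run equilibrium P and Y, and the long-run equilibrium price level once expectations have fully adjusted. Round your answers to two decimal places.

Short run: P = 197.00, Y = 1981.00. Long run: P = 219.29.

AD shifts right: new AD is Y = 3360 − 7P. With Pᵉ = 145, SRAS is Y = 1390 + 3P.
Short run: 3360 − 7P = 1390 + 3P gives 1970 = 10P, so P = 197.00 and Y = 3360 − 7P = 1981.00.
Y = 1981.00 is above potential 1825; expectations adjust and SRAS shifts left until Y = 1825.
Long run: on the new AD curve, 1825 = 3360 − 7P gives P = 219.29.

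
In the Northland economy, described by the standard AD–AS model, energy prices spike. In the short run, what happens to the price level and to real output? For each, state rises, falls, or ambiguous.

This is an adverse supply shock: SRAS shifts left.
Moving along the downward-sloping AD curve, P rises and Y falls.

Price level: rises; output: falls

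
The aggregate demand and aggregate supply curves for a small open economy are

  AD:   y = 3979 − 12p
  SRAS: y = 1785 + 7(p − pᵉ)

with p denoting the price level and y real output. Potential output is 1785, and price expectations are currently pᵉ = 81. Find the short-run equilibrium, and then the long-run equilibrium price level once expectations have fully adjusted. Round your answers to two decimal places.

Short run: p = 145.32, y = 2235.21. Long run: p = 182.83.

Short run: with pᵉ = 81, SRAS is y = 1218 + 7p. Setting AD = SRAS gives 2761 = 19p, so p = 145.32 and y = 3979 − 12p = 2235.21.
Output 2235.21 is above potential 1785, so over time expected prices rise and SRAS shifts left until y returns to 1785.
Long run: y = 1785 on the AD curve gives 1785 = 3979 − 12p, so p = 182.83.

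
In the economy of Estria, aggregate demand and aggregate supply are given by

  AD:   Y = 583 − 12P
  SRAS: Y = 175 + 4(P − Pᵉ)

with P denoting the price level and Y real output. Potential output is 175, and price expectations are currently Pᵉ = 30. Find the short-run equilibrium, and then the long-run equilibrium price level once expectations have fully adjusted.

Short run: with Pᵉ = 30, SRAS is Y = 55 + 4P. Setting AD = SRAS gives 528 = 16P, so P = 33 and Y = 583 − 12·33 = 187.
Output 187 is above potential 175, so over time expected prices rise and SRAS shifts left until Y returns to 175.
Long run: Y = 175 on the AD curve gives 175 = 583 − 12P, so P = 34.

Short run: P = 33, Y = 187. Long run: P = 34.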